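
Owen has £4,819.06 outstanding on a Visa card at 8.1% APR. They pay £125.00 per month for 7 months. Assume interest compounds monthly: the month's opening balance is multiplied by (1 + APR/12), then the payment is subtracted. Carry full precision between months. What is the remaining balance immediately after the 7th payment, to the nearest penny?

£4,158.50

Monthly rate r = 8.1%/12 = 0.675% = 0.00675.
Each month: B ← B·(1+r) − £125.00.
Month 1: interest £32.53; balance after payment £4,726.59.
Month 2: interest £31.90; balance after payment £4,633.49.
Month 3: interest £31.28; balance after payment £4,539.77.
Month 4: interest £30.64; balance after payment £4,445.41.
Month 5: interest £30.01; balance after payment £4,350.42.
Month 6: interest £29.37; balance after payment £4,254.78.
Month 7: interest £28.72; balance after payment £4,158.50.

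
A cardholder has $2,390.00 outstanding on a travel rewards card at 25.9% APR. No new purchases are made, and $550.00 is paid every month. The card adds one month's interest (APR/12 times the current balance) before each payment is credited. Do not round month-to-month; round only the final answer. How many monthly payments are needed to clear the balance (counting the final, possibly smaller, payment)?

5 payments

Monthly rate r = 25.9%/12 = 2.15833% = 0.0215833.
Recurrence: B ← B·(1+r) − $550.00.
Month 1: interest $51.58; balance after payment $1,891.58.
Month 2: interest $40.83; balance after payment $1,382.41.
Month 3: interest $29.84; balance after payment $862.25.
Month 4: interest $18.61; balance after payment $330.86.
Month 5: interest $7.14; balance after payment $0.00.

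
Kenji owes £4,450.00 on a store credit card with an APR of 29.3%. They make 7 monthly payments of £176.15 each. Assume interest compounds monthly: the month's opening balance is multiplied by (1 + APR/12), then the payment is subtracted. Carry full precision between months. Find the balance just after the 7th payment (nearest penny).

£3,941.48

Monthly rate r = 29.3%/12 = 2.44167% = 0.0244167.
Each month: B ← B·(1+r) − £176.15.
Month 1: interest £108.65; balance after payment £4,382.50.
Month 2: interest £107.01; balance after payment £4,313.36.
Month 3: interest £105.32; balance after payment £4,242.53.
Month 4: interest £103.59; balance after payment £4,169.97.
Month 5: interest £101.82; balance after payment £4,095.63.
Month 6: interest £100.00; balance after payment £4,019.48.
Month 7: interest £98.14; balance after payment £3,941.48.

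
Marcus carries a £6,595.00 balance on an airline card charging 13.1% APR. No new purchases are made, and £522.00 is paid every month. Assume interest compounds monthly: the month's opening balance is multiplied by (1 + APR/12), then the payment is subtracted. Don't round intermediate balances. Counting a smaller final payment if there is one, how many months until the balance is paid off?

14 payments

Monthly rate r = 13.1%/12 = 1.09167% = 0.0109167.
Recurrence: B ← B·(1+r) − £522.00.
Month 1: interest £72.00; balance after payment £6,145.00.
Month 2: interest £67.08; balance after payment £5,690.08.
Closed form: n = −ln(1 − rB₀/P)/ln(1+r) = −ln(0.86208)/ln(1.01092) ≈ 13.669, so the balance reaches zero during payment 14.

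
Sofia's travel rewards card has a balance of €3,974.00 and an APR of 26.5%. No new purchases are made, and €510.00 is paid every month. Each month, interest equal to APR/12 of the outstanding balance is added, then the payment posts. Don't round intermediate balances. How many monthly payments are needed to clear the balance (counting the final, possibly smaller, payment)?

Monthly rate r = 26.5%/12 = 2.20833% = 0.0220833.
Recurrence: B ← B·(1+r) − €510.00.
Month 1: interest €87.76; balance after payment €3,551.76.
Month 2: interest €78.43; balance after payment €3,120.19.
Closed form: n = −ln(1 − rB₀/P)/ln(1+r) = −ln(0.82792)/ln(1.02208) ≈ 8.645, so the balance reaches zero during payment 9.

9 months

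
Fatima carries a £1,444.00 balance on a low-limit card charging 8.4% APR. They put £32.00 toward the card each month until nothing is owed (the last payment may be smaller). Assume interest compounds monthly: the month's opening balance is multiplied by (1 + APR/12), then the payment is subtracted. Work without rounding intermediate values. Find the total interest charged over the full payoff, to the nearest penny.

Monthly rate r = 8.4%/12 = 0.7% = 0.007.
Payoff takes n = ⌈−ln(1 − rB₀/P)/ln(1+r)⌉ = ⌈54.420⌉ = 55 payments; the last is £13.48.
Total paid = 54·£32.00 + £13.48 = £1,741.48.
Total interest = total paid − principal = £1,741.48 − £1,444.00 = £297.48.

£297.48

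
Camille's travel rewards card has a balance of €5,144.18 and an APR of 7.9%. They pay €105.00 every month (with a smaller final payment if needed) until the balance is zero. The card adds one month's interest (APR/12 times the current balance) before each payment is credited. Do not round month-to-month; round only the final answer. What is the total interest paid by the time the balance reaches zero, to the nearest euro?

Monthly rate r = 7.9%/12 = 0.658333% = 0.00658333.
Payoff takes n = ⌈−ln(1 − rB₀/P)/ln(1+r)⌉ = ⌈59.343⌉ = 60 payments; the last is €36.07.
Total paid = 59·€105.00 + €36.07 = €6,231.07.
Total interest = total paid − principal = €6,231.07 − €5,144.18 = €1,086.89.

€1,087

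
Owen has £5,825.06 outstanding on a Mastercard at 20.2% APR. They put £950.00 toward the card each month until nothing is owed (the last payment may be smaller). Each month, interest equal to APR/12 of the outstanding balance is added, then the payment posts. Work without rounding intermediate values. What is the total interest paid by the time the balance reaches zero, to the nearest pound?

£377

Monthly rate r = 20.2%/12 = 1.68333% = 0.0168333.
Payoff takes n = ⌈−ln(1 − rB₀/P)/ln(1+r)⌉ = ⌈6.526⌉ = 7 payments; the last is £501.69.
Total paid = 6·£950.00 + £501.69 = £6,201.69.
Total interest = total paid − principal = £6,201.69 − £5,825.06 = £376.63.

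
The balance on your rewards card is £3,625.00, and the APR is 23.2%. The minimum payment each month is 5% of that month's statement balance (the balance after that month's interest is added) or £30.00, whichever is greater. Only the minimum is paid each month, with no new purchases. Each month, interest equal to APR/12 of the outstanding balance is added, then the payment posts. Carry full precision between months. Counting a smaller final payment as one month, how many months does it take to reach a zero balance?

82 months

Monthly rate r = 23.2%/12 = 1.93333% = 0.0193333.
While 5% of the post-interest balance exceeds £30.00, each month B ← (B·(1+r))·(1 − 0.05), i.e. B shrinks by the factor (1+r)·0.95 = 0.96837.
This holds for months 1–57. Entering month 58 the balance is £580.20; 5% of the post-interest balance is now below £30.00, so the flat £30.00 minimum applies from here.
From month 58 a fixed £30.00 at rate r clears £580.20 in 25 more payments. Total: 57 + 25 = 82 months.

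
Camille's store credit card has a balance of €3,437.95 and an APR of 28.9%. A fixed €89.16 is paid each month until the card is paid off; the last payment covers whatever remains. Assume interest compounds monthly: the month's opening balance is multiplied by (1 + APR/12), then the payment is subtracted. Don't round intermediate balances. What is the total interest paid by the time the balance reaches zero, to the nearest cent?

€6,452.93

Monthly rate r = 28.9%/12 = 2.40833% = 0.0240833.
Payoff takes n = ⌈−ln(1 − rB₀/P)/ln(1+r)⌉ = ⌈110.933⌉ = 111 payments; the last is €83.28.
Total paid = 110·€89.16 + €83.28 = €9,890.88.
Total interest = total paid − principal = €9,890.88 − €3,437.95 = €6,452.93.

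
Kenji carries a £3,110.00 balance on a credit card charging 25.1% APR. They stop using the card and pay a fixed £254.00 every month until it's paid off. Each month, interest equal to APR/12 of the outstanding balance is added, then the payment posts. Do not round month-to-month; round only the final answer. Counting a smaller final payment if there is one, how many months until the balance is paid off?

Monthly rate r = 25.1%/12 = 2.09167% = 0.0209167.
Recurrence: B ← B·(1+r) − £254.00.
Month 1: interest £65.05; balance after payment £2,921.05.
Month 2: interest £61.10; balance after payment £2,728.15.
Closed form: n = −ln(1 − rB₀/P)/ln(1+r) = −ln(0.74389)/ln(1.02092) ≈ 14.292, so the balance reaches zero during payment 15.

15 months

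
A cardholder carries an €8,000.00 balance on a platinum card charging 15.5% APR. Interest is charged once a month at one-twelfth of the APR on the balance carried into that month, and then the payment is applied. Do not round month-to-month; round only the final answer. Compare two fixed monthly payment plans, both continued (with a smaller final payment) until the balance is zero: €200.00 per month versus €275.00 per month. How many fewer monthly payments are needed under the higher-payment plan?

Monthly rate r = 15.5%/12 = 1.29167% = 0.0129167.
At €200.00/mo: n = ⌈−ln(1 − rB₀/P)/ln(1+r)⌉ = 57 payments (last €130.37); total interest = total paid − €8,000.00 = €3,330.37.
At €275.00/mo: 37 payments (last €197.36); total interest €2,097.36.
Payments saved = 57 − 37 = 20.

20 fewer payments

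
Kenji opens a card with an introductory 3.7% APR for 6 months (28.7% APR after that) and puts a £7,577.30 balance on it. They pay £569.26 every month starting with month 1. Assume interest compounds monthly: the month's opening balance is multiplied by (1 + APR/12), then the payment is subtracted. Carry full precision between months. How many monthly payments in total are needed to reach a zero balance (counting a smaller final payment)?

Promo months 1–6 at r₀ = 3.7%/12 = 0.00308333; months 7+ at r₁ = 28.7%/12 = 0.0239167.
After month 6: iterate B ← B·(1+r₀) − £569.26 for 6 months → £4,276.57.
Then at r₁ with £569.26/mo: n₂ = −ln(1 − r₁·B/P)/ln(1+r₁) ≈ 8.38 → 9 more payments.

15 months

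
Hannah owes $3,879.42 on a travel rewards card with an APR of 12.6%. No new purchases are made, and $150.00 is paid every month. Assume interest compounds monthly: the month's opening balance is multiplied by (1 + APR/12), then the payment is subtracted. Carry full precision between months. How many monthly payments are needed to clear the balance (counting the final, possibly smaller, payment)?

Monthly rate r = 12.6%/12 = 1.05% = 0.0105.
Recurrence: B ← B·(1+r) − $150.00.
Month 1: interest $40.73; balance after payment $3,770.15.
Month 2: interest $39.59; balance after payment $3,659.74.
Closed form: n = −ln(1 − rB₀/P)/ln(1+r) = −ln(0.72844)/ln(1.0105) ≈ 30.334, so the balance reaches zero during payment 31.

31 months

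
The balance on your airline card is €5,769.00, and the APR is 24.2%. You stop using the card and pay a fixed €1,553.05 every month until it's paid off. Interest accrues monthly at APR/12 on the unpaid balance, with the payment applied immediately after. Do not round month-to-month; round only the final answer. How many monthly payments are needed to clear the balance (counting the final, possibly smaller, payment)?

4 months

Monthly rate r = 24.2%/12 = 2.01667% = 0.0201667.
Recurrence: B ← B·(1+r) − €1,553.05.
Month 1: interest €116.34; balance after payment €4,332.29.
Month 2: interest €87.37; balance after payment €2,866.61.
Month 3: interest €57.81; balance after payment €1,371.37.
Month 4: interest €27.66; balance after payment €0.00.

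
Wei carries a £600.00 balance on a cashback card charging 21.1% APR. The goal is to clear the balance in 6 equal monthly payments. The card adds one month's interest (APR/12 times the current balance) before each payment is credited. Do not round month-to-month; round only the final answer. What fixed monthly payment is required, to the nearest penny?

£106.24

Monthly rate r = 21.1%/12 = 1.75833% = 0.0175833.
Level-payment amortization: P = B₀·r / (1 − (1+r)^(−n)) = 600.00·0.0175833 / (1 − 1.01758^(−6)).
Denominator 1 − (1+r)^(−6) = 0.0993001533.
P = 10.55 / 0.0993001533 ≈ 106.24.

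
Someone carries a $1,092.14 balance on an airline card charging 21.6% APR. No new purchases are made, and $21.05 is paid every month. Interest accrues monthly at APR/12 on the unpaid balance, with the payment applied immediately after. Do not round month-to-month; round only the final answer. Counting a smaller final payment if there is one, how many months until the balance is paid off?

153 payments

Monthly rate r = 21.6%/12 = 1.8% = 0.018.
Recurrence: B ← B·(1+r) − $21.05.
Month 1: interest $19.66; balance after payment $1,090.75.
Month 2: interest $19.63; balance after payment $1,089.33.
Closed form: n = −ln(1 − rB₀/P)/ln(1+r) = −ln(0.066104)/ln(1.018) ≈ 152.273, so the balance reaches zero during payment 153.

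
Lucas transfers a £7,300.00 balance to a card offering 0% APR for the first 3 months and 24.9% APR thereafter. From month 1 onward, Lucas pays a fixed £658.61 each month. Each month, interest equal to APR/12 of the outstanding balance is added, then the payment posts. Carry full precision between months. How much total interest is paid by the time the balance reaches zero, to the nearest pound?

£564

Promo months 1–3 at r₀ = 0%/12 = 0; months 4+ at r₁ = 24.9%/12 = 0.02075.
After month 3 (no interest yet): B = £7,300.00 − 3·£658.61 = £5,324.17.
Then at r₁ with £658.61/mo: n₂ = −ln(1 − r₁·B/P)/ln(1+r₁) ≈ 8.94 → 9 more payments.
Total paid = 11·£658.61 + £619.67 = £7,864.38; interest = £7,864.38 − £7,300.00 = £564.38.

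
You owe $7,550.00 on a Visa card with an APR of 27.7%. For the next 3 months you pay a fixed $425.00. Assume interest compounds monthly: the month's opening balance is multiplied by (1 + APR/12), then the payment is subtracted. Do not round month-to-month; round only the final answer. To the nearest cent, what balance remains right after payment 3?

Monthly rate r = 27.7%/12 = 2.30833% = 0.0230833.
Each month: B ← B·(1+r) − $425.00.
Month 1: interest $174.28; balance after payment $7,299.28.
Month 2: interest $168.49; balance after payment $7,042.77.
Month 3: interest $162.57; balance after payment $6,780.34.

$6,780.34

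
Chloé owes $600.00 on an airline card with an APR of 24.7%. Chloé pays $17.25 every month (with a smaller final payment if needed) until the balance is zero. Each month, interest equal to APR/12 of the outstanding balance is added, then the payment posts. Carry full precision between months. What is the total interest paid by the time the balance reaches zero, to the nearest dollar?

$466

Monthly rate r = 24.7%/12 = 2.05833% = 0.0205833.
Payoff takes n = ⌈−ln(1 − rB₀/P)/ln(1+r)⌉ = ⌈61.773⌉ = 62 payments; the last is $13.36.
Total paid = 61·$17.25 + $13.36 = $1,065.61.
Total interest = total paid − principal = $1,065.61 − $600.00 = $465.61.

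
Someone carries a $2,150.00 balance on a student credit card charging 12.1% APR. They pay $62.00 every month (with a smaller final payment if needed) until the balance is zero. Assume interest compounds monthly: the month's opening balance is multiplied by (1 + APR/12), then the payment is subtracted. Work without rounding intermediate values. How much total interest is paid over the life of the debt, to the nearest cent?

$508.95

Monthly rate r = 12.1%/12 = 1.00833% = 0.0100833.
Payoff takes n = ⌈−ln(1 − rB₀/P)/ln(1+r)⌉ = ⌈42.886⌉ = 43 payments; the last is $54.95.
Total paid = 42·$62.00 + $54.95 = $2,658.95.
Total interest = total paid − principal = $2,658.95 − $2,150.00 = $508.95.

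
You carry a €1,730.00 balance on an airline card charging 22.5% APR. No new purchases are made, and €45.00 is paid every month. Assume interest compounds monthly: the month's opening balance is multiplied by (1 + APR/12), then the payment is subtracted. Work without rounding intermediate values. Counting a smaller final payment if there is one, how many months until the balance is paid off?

69 months

Monthly rate r = 22.5%/12 = 1.875% = 0.01875.
Recurrence: B ← B·(1+r) − €45.00.
Month 1: interest €32.44; balance after payment €1,717.44.
Month 2: interest €32.20; balance after payment €1,704.64.
Closed form: n = −ln(1 − rB₀/P)/ln(1+r) = −ln(0.27917)/ln(1.01875) ≈ 68.686, so the balance reaches zero during payment 69.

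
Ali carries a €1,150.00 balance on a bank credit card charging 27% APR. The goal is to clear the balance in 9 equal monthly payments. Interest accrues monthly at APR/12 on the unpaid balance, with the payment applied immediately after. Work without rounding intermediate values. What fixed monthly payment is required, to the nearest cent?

€142.58

Monthly rate r = 27%/12 = 2.25% = 0.0225.
Level-payment amortization: P = B₀·r / (1 − (1+r)^(−n)) = 1150.00·0.0225 / (1 − 1.0225^(−9)).
Denominator 1 − (1+r)^(−9) = 0.18147839.
P = 25.875 / 0.18147839 ≈ 142.58.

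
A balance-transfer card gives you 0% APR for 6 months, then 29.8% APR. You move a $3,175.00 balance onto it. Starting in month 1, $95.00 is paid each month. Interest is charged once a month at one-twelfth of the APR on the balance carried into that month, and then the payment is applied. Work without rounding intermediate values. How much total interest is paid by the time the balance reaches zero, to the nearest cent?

Promo months 1–6 at r₀ = 0%/12 = 0; months 7+ at r₁ = 29.8%/12 = 0.0248333.
After month 6 (no interest yet): B = $3,175.00 − 6·$95.00 = $2,605.00.
Then at r₁ with $95.00/mo: n₂ = −ln(1 − r₁·B/P)/ln(1+r₁) ≈ 46.57 → 47 more payments.
Total paid = 52·$95.00 + $54.69 = $4,994.69; interest = $4,994.69 − $3,175.00 = $1,819.69.

$1,819.69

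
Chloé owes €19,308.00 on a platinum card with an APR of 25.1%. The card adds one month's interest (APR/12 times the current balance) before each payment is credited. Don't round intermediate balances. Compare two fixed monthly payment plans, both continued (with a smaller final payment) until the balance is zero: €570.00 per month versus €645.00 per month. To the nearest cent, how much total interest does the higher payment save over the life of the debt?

Monthly rate r = 25.1%/12 = 2.09167% = 0.0209167.
At €570.00/mo: n = ⌈−ln(1 − rB₀/P)/ln(1+r)⌉ = 60 payments (last €316.61); total interest = total paid − €19,308.00 = €14,638.61.
At €645.00/mo: 48 payments (last €342.08); total interest €11,349.08.
Interest saved = €14,638.61 − €11,349.08 = €3,289.53.

€3,289.53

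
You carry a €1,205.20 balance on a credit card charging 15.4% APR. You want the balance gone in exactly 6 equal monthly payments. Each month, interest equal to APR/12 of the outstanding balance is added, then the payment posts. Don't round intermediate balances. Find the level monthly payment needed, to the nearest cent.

€209.98

Monthly rate r = 15.4%/12 = 1.28333% = 0.0128333.
Level-payment amortization: P = B₀·r / (1 − (1+r)^(−n)) = 1205.20·0.0128333 / (1 − 1.01283^(−6)).
Denominator 1 − (1+r)^(−6) = 0.0736564451.
P = 15.4667 / 0.0736564451 ≈ 209.98.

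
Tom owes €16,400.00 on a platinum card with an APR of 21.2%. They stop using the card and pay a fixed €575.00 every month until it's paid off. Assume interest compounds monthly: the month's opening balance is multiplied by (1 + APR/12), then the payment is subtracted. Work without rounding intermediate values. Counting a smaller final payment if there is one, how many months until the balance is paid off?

Monthly rate r = 21.2%/12 = 1.76667% = 0.0176667.
Recurrence: B ← B·(1+r) − €575.00.
Month 1: interest €289.73; balance after payment €16,114.73.
Month 2: interest €284.69; balance after payment €15,824.43.
Closed form: n = −ln(1 − rB₀/P)/ln(1+r) = −ln(0.49612)/ln(1.01767) ≈ 40.026, so the balance reaches zero during payment 41.

41 payments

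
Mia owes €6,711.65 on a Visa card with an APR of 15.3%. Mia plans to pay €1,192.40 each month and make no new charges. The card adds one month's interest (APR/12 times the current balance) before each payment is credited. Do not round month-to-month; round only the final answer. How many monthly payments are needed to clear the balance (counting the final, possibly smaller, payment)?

Monthly rate r = 15.3%/12 = 1.275% = 0.01275.
Recurrence: B ← B·(1+r) − €1,192.40.
Month 1: interest €85.57; balance after payment €5,604.82.
Month 2: interest €71.46; balance after payment €4,483.89.
Month 3: interest €57.17; balance after payment €3,348.65.
Month 4: interest €42.70; balance after payment €2,198.95.
Month 5: interest €28.04; balance after payment €1,034.59.
Month 6: interest €13.19; balance after payment €0.00.

6 payments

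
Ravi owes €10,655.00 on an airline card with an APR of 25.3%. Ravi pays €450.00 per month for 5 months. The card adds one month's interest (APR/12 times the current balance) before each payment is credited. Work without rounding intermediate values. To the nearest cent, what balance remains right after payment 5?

Monthly rate r = 25.3%/12 = 2.10833% = 0.0210833.
Each month: B ← B·(1+r) − €450.00.
Month 1: interest €224.64; balance after payment €10,429.64.
Month 2: interest €219.89; balance after payment €10,199.53.
Month 3: interest €215.04; balance after payment €9,964.57.
Month 4: interest €210.09; balance after payment €9,724.66.
Month 5: interest €205.03; balance after payment €9,479.69.

€9,479.69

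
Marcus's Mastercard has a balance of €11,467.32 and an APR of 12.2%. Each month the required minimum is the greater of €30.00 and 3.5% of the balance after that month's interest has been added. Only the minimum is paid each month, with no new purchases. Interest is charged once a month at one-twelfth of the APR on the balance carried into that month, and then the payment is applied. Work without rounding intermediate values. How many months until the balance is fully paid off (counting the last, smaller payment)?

136 months

Monthly rate r = 12.2%/12 = 1.01667% = 0.0101667.
While 3.5% of the post-interest balance exceeds €30.00, each month B ← (B·(1+r))·(1 − 0.035), i.e. B shrinks by the factor (1+r)·0.965 = 0.97481.
This holds for months 1–103. Entering month 104 the balance is €828.43; 3.5% of the post-interest balance is now below €30.00, so the flat €30.00 minimum applies from here.
From month 104 a fixed €30.00 at rate r clears €828.43 in 33 more payments. Total: 103 + 33 = 136 months.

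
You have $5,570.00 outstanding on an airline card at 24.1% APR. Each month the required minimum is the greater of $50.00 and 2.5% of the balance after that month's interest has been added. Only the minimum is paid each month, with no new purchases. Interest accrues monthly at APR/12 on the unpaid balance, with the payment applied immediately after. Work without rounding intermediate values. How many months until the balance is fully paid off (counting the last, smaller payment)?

271 months

Monthly rate r = 24.1%/12 = 2.00833% = 0.0200833.
While 2.5% of the post-interest balance exceeds $50.00, each month B ← (B·(1+r))·(1 − 0.025), i.e. B shrinks by the factor (1+r)·0.975 = 0.99458.
This holds for months 1–193. Entering month 194 the balance is $1,951.76; 2.5% of the post-interest balance is now below $50.00, so the flat $50.00 minimum applies from here.
From month 194 a fixed $50.00 at rate r clears $1,951.76 in 78 more payments. Total: 193 + 78 = 271 months.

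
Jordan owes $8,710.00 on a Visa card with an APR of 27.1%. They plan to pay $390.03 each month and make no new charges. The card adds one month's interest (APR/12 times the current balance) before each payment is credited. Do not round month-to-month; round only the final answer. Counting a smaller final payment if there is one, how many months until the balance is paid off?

Monthly rate r = 27.1%/12 = 2.25833% = 0.0225833.
Recurrence: B ← B·(1+r) − $390.03.
Month 1: interest $196.70; balance after payment $8,516.67.
Month 2: interest $192.33; balance after payment $8,318.98.
Closed form: n = −ln(1 − rB₀/P)/ln(1+r) = −ln(0.49568)/ln(1.02258) ≈ 31.427, so the balance reaches zero during payment 32.

32 payments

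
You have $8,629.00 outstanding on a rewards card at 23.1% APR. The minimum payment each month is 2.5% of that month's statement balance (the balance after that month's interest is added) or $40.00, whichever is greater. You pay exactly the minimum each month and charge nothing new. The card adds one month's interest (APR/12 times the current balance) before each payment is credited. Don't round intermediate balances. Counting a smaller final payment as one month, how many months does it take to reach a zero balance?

347 months

Monthly rate r = 23.1%/12 = 1.925% = 0.01925.
While 2.5% of the post-interest balance exceeds $40.00, each month B ← (B·(1+r))·(1 − 0.025), i.e. B shrinks by the factor (1+r)·0.975 = 0.99377.
This holds for months 1–273. Entering month 274 the balance is $1,566.24; 2.5% of the post-interest balance is now below $40.00, so the flat $40.00 minimum applies from here.
From month 274 a fixed $40.00 at rate r clears $1,566.24 in 74 more payments. Total: 273 + 74 = 347 months.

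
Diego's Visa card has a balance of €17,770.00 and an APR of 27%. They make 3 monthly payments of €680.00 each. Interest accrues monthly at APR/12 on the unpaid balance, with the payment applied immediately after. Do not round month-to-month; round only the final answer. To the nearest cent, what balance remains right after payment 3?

Monthly rate r = 27%/12 = 2.25% = 0.0225.
Each month: B ← B·(1+r) − €680.00.
Month 1: interest €399.82; balance after payment €17,489.83.
Month 2: interest €393.52; balance after payment €17,203.35.
Month 3: interest €387.08; balance after payment €16,910.42.

€16,910.42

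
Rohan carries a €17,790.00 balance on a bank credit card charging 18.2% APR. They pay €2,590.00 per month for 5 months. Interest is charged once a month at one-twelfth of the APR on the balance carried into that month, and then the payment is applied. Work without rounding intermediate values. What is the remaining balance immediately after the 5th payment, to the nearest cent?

Monthly rate r = 18.2%/12 = 1.51667% = 0.0151667.
Each month: B ← B·(1+r) − €2,590.00.
Month 1: interest €269.81; balance after payment €15,469.81.
Month 2: interest €234.63; balance after payment €13,114.44.
Month 3: interest €198.90; balance after payment €10,723.34.
Month 4: interest €162.64; balance after payment €8,295.98.
Month 5: interest €125.82; balance after payment €5,831.80.

€5,831.80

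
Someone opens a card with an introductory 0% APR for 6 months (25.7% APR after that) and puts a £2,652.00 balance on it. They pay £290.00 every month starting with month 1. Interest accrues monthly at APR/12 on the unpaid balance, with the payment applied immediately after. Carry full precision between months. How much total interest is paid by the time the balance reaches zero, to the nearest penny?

Promo months 1–6 at r₀ = 0%/12 = 0; months 7+ at r₁ = 25.7%/12 = 0.0214167.
After month 6 (no interest yet): B = £2,652.00 − 6·£290.00 = £912.00.
Then at r₁ with £290.00/mo: n₂ = −ln(1 − r₁·B/P)/ln(1+r₁) ≈ 3.29 → 4 more payments.
Total paid = 9·£290.00 + £84.87 = £2,694.87; interest = £2,694.87 − £2,652.00 = £42.87.

£42.87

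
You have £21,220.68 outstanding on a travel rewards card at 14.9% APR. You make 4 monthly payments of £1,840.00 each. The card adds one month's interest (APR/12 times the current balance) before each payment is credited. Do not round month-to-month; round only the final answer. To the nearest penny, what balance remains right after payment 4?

Monthly rate r = 14.9%/12 = 1.24167% = 0.0124167.
Each month: B ← B·(1+r) − £1,840.00.
Month 1: interest £263.49; balance after payment £19,644.17.
Month 2: interest £243.92; balance after payment £18,048.09.
Month 3: interest £224.10; balance after payment £16,432.18.
Month 4: interest £204.03; balance after payment £14,796.22.

£14,796.22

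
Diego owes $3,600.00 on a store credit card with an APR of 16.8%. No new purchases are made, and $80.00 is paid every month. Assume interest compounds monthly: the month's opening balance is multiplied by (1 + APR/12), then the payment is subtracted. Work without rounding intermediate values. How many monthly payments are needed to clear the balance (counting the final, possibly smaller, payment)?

Monthly rate r = 16.8%/12 = 1.4% = 0.014.
Recurrence: B ← B·(1+r) − $80.00.
Month 1: interest $50.40; balance after payment $3,570.40.
Month 2: interest $49.99; balance after payment $3,540.39.
Closed form: n = −ln(1 − rB₀/P)/ln(1+r) = −ln(0.37)/ln(1.014) ≈ 71.514, so the balance reaches zero during payment 72.

72 payments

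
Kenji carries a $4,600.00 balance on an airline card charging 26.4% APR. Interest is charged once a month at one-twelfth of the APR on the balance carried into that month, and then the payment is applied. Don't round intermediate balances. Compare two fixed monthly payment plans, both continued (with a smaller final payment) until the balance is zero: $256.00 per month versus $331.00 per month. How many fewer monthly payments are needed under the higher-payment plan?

Monthly rate r = 26.4%/12 = 2.2% = 0.022.
At $256.00/mo: n = ⌈−ln(1 − rB₀/P)/ln(1+r)⌉ = 24 payments (last $30.04); total interest = total paid − $4,600.00 = $1,318.04.
At $331.00/mo: 17 payments (last $255.03); total interest $951.03.
Payments saved = 24 − 17 = 7.

7 fewer payments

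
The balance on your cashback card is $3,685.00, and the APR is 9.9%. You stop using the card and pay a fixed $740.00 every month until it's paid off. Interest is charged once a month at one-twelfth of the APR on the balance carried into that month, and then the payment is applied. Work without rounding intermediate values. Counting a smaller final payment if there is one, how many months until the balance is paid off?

Monthly rate r = 9.9%/12 = 0.825% = 0.00825.
Recurrence: B ← B·(1+r) − $740.00.
Month 1: interest $30.40; balance after payment $2,975.40.
Month 2: interest $24.55; balance after payment $2,259.95.
Month 3: interest $18.64; balance after payment $1,538.59.
Month 4: interest $12.69; balance after payment $811.29.
Month 5: interest $6.69; balance after payment $77.98.
Month 6: interest $0.64; balance after payment $0.00.

6 months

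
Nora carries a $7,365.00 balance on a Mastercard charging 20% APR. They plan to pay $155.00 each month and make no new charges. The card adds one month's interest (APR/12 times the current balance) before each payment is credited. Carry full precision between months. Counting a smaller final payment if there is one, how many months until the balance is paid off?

Monthly rate r = 20%/12 = 1.66667% = 0.0166667.
Recurrence: B ← B·(1+r) − $155.00.
Month 1: interest $122.75; balance after payment $7,332.75.
Month 2: interest $122.21; balance after payment $7,299.96.
Closed form: n = −ln(1 − rB₀/P)/ln(1+r) = −ln(0.20806)/ln(1.01667) ≈ 94.977, so the balance reaches zero during payment 95.

95 payments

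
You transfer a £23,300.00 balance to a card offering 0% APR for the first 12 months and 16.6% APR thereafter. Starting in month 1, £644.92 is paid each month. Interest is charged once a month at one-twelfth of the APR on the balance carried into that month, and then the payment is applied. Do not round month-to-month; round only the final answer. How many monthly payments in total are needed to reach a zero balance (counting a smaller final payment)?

42 payments

Promo months 1–12 at r₀ = 0%/12 = 0; months 13+ at r₁ = 16.6%/12 = 0.0138333.
After month 12 (no interest yet): B = £23,300.00 − 12·£644.92 = £15,560.96.
Then at r₁ with £644.92/mo: n₂ = −ln(1 − r₁·B/P)/ln(1+r₁) ≈ 29.56 → 30 more payments.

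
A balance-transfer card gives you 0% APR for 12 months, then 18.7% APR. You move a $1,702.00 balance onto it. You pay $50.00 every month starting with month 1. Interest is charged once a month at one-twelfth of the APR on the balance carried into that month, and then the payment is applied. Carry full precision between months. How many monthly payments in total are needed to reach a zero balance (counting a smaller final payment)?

Promo months 1–12 at r₀ = 0%/12 = 0; months 13+ at r₁ = 18.7%/12 = 0.0155833.
After month 12 (no interest yet): B = $1,702.00 − 12·$50.00 = $1,102.00.
Then at r₁ with $50.00/mo: n₂ = −ln(1 − r₁·B/P)/ln(1+r₁) ≈ 27.21 → 28 more payments.

40 months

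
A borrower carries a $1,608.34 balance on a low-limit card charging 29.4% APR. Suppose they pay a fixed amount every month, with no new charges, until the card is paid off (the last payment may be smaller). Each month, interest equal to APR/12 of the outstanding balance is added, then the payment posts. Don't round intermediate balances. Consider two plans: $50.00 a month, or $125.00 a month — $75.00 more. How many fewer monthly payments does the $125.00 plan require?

49 fewer payments

Monthly rate r = 29.4%/12 = 2.45% = 0.0245.
At $50.00/mo: n = ⌈−ln(1 − rB₀/P)/ln(1+r)⌉ = 65 payments (last $5.17); total interest = total paid − $1,608.34 = $1,596.83.
At $125.00/mo: 16 payments (last $80.95); total interest $347.61.
Payments saved = 65 − 16 = 49.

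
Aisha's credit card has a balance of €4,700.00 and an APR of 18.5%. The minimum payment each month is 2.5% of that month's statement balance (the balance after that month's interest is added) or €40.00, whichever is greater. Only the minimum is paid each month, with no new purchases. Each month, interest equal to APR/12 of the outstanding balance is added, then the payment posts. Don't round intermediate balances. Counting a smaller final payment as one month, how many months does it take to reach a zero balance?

Monthly rate r = 18.5%/12 = 1.54167% = 0.0154167.
While 2.5% of the post-interest balance exceeds €40.00, each month B ← (B·(1+r))·(1 − 0.025), i.e. B shrinks by the factor (1+r)·0.975 = 0.99003.
This holds for months 1–110. Entering month 111 the balance is €1,561.27; 2.5% of the post-interest balance is now below €40.00, so the flat €40.00 minimum applies from here.
From month 111 a fixed €40.00 at rate r clears €1,561.27 in 61 more payments. Total: 110 + 61 = 171 months.

171 months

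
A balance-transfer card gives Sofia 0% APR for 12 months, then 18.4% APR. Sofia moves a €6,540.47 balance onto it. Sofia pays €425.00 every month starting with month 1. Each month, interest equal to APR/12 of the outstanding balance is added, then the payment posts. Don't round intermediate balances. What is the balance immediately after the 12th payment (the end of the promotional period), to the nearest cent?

€1,440.47

Promo months 1–12 at r₀ = 0%/12 = 0; months 13+ at r₁ = 18.4%/12 = 0.0153333.
After month 12 (no interest yet): B = €6,540.47 − 12·€425.00 = €1,440.47.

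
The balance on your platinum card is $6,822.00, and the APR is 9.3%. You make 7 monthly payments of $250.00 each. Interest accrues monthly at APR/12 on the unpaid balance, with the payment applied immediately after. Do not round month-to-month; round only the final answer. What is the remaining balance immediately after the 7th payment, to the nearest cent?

Monthly rate r = 9.3%/12 = 0.775% = 0.00775.
Each month: B ← B·(1+r) − $250.00.
Month 1: interest $52.87; balance after payment $6,624.87.
Month 2: interest $51.34; balance after payment $6,426.21.
Month 3: interest $49.80; balance after payment $6,226.02.
Month 4: interest $48.25; balance after payment $6,024.27.
Month 5: interest $46.69; balance after payment $5,820.96.
Month 6: interest $45.11; balance after payment $5,616.07.
Month 7: interest $43.52; balance after payment $5,409.59.

$5,409.59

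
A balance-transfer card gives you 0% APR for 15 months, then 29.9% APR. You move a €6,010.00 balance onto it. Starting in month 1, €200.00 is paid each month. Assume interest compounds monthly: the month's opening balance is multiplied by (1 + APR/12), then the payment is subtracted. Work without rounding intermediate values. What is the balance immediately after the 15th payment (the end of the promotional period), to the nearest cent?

Promo months 1–15 at r₀ = 0%/12 = 0; months 16+ at r₁ = 29.9%/12 = 0.0249167.
After month 15 (no interest yet): B = €6,010.00 − 15·€200.00 = €3,010.00.

€3,010.00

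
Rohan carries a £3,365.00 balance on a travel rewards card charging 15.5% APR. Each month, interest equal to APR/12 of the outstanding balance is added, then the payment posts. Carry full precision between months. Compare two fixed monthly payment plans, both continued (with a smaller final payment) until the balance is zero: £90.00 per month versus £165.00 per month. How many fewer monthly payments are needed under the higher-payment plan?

28 fewer payments

Monthly rate r = 15.5%/12 = 1.29167% = 0.0129167.
At £90.00/mo: n = ⌈−ln(1 − rB₀/P)/ln(1+r)⌉ = 52 payments (last £35.65); total interest = total paid − £3,365.00 = £1,260.65.
At £165.00/mo: 24 payments (last £135.90); total interest £565.90.
Payments saved = 52 − 24 = 28.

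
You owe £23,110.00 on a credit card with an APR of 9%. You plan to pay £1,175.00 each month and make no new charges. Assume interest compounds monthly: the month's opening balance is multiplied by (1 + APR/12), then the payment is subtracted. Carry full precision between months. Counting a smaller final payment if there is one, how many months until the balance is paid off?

Monthly rate r = 9%/12 = 0.75% = 0.0075.
Recurrence: B ← B·(1+r) − £1,175.00.
Month 1: interest £173.32; balance after payment £22,108.33.
Month 2: interest £165.81; balance after payment £21,099.14.
Closed form: n = −ln(1 − rB₀/P)/ln(1+r) = −ln(0.85249)/ln(1.0075) ≈ 21.359, so the balance reaches zero during payment 22.

22 payments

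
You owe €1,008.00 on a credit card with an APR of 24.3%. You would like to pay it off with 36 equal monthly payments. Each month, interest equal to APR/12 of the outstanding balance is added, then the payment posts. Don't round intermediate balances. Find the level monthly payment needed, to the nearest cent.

€39.71

Monthly rate r = 24.3%/12 = 2.025% = 0.02025.
Level-payment amortization: P = B₀·r / (1 − (1+r)^(−n)) = 1008.00·0.02025 / (1 − 1.02025^(−36)).
Denominator 1 − (1+r)^(−36) = 0.514082796.
P = 20.412 / 0.514082796 ≈ 39.71.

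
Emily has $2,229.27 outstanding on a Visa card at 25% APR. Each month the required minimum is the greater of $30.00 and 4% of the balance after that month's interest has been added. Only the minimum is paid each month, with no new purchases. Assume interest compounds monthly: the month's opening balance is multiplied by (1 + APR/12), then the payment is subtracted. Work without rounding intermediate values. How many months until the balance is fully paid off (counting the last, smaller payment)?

90 months

Monthly rate r = 25%/12 = 2.08333% = 0.0208333.
While 4% of the post-interest balance exceeds $30.00, each month B ← (B·(1+r))·(1 − 0.04), i.e. B shrinks by the factor (1+r)·0.96 = 0.98.
This holds for months 1–55. Entering month 56 the balance is $733.83; 4% of the post-interest balance is now below $30.00, so the flat $30.00 minimum applies from here.
From month 56 a fixed $30.00 at rate r clears $733.83 in 35 more payments. Total: 55 + 35 = 90 months.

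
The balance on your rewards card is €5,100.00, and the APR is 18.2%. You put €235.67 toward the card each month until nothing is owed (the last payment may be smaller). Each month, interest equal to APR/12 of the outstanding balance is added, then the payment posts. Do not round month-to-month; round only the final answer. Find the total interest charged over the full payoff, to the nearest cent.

Monthly rate r = 18.2%/12 = 1.51667% = 0.0151667.
Payoff takes n = ⌈−ln(1 − rB₀/P)/ln(1+r)⌉ = ⌈26.428⌉ = 27 payments; the last is €101.28.
Total paid = 26·€235.67 + €101.28 = €6,228.70.
Total interest = total paid − principal = €6,228.70 − €5,100.00 = €1,128.70.

€1,128.70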